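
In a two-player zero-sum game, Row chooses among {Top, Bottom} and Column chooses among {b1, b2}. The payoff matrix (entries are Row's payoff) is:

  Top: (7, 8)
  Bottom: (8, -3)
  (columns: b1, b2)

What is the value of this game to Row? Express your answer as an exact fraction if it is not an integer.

85/12

Row minima: Top → 7, Bottom → -3; maximin = 7.
Column maxima: b1 → 8, b2 → 8; minimax = 8.
7 ≠ 8, so there is no saddle point; optimal play is mixed.
Let Row play Top with probability p. Expected payoff against b1: 7p + 8(1−p) = −p + 8; against b2: 8p + (-3)(1−p) = 11p − 3.
Setting these equal: −p + 8 = 11p − 3 ⇒ −12p = -11 ⇒ p = 11/12, and the value is (-1)·(11/12) + 8 = 85/12.
For Column: with q = P(b1), equating Top's and Bottom's payoffs gives −q + 8 = 11q − 3 ⇒ q = 11/12.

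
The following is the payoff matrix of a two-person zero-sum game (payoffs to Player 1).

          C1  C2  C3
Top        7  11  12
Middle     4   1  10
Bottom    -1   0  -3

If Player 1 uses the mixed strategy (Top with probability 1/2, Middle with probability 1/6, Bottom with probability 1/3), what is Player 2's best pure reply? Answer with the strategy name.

If Player 2 plays C1, Player 1's expected payoff is (1/2)·7 + (1/6)·4 + (1/3)·(-1) = 23/6.
If Player 2 plays C2, Player 1's expected payoff is (1/2)·11 + (1/6)·1 + (1/3)·0 = 17/3.
If Player 2 plays C3, Player 1's expected payoff is (1/2)·12 + (1/6)·10 + (1/3)·(-3) = 20/3.
Player 2 minimizes Player 1's payoff; the smallest is 23/6, so the best response is C1.

C1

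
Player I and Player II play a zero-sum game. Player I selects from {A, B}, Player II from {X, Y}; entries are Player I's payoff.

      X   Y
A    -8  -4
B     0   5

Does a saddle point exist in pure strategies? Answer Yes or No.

Yes

Row minima: A → -8, B → 0; maximin = 0.
Column maxima: X → 0, Y → 5; minimax = 0.
maximin = minimax = 0, so a saddle point exists.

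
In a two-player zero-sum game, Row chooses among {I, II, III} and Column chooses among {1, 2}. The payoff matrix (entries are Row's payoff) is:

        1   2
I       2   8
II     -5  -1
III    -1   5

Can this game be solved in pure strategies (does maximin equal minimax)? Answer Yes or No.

Yes

Row minima: I → 2, II → -5, III → -1; maximin = 2.
Column maxima: 1 → 2, 2 → 8; minimax = 2.
maximin = minimax = 2, so a saddle point exists.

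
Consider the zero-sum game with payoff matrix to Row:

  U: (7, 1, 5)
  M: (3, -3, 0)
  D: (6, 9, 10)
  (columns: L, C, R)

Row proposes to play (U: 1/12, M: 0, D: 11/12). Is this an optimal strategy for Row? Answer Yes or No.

No

Against L this mix gives (1/12)·7 + (11/12)·6 = 73/12.
Against C this mix gives (1/12)·1 + (11/12)·9 = 25/3.
Against R this mix gives (1/12)·5 + (11/12)·10 = 115/12.
Column will play L, holding Row to 73/12. Shifting weight toward the row that does better against L would raise this floor (the equalizing mix achieves 19/3 against both L and C), so the proposed strategy is not optimal.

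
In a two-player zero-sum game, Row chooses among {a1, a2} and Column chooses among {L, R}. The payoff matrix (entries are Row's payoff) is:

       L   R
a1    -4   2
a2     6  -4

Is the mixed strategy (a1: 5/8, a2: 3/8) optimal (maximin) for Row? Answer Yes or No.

Yes

Against L this mix gives (5/8)·(-4) + (3/8)·6 = -1/4.
Against R this mix gives (5/8)·2 + (3/8)·(-4) = -1/4.
All of Column's active replies (L, R) yield -1/4, and no column does worse for Row. The mix makes Column indifferent and guarantees -1/4, so it is optimal.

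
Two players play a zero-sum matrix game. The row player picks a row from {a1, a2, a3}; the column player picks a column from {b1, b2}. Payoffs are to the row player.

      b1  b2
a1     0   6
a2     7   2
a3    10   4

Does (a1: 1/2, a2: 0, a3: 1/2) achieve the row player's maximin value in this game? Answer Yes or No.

Yes

Against b1 this mix gives (1/2)·0 + (1/2)·10 = 5.
Against b2 this mix gives (1/2)·6 + (1/2)·4 = 5.
All of the column player's active replies (b1, b2) yield 5, and no column does worse for the row player. The mix makes the column player indifferent and guarantees 5, so it is optimal.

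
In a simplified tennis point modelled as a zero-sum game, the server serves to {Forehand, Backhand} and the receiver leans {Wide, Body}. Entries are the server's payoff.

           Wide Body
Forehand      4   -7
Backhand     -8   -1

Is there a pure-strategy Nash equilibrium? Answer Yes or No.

No

Row minima: Forehand → -7, Backhand → -8; maximin = -7.
Column maxima: Wide → 4, Body → -1; minimax = -1.
-7 ≠ -1, so no pure-strategy equilibrium exists.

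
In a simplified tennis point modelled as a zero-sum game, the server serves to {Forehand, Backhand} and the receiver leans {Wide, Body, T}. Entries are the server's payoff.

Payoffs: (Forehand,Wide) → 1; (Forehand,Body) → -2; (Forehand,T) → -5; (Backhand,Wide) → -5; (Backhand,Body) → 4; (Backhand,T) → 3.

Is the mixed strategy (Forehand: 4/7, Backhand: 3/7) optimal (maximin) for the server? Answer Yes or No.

Against Wide this mix gives (4/7)·1 + (3/7)·(-5) = -11/7.
Against Body this mix gives (4/7)·(-2) + (3/7)·4 = 4/7.
Against T this mix gives (4/7)·(-5) + (3/7)·3 = -11/7.
All of the receiver's active replies (Wide, T) yield -11/7, and no column does worse for the server. The mix makes the receiver indifferent and guarantees -11/7, so it is optimal.

Yes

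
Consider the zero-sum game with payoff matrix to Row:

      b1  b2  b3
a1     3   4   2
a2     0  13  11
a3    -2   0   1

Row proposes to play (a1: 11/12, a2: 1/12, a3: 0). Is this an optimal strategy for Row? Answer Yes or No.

Yes

Against b1 this mix gives (11/12)·3 + (1/12)·0 = 11/4.
Against b2 this mix gives (11/12)·4 + (1/12)·13 = 19/4.
Against b3 this mix gives (11/12)·2 + (1/12)·11 = 11/4.
All of Column's active replies (b1, b3) yield 11/4, and no column does worse for Row. The mix makes Column indifferent and guarantees 11/4, so it is optimal.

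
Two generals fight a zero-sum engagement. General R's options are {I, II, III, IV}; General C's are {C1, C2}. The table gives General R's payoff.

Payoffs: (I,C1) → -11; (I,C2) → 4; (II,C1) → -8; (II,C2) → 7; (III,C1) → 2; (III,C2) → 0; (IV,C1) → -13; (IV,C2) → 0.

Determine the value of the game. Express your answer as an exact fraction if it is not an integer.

Row minima: I → -11, II → -8, III → 0, IV → -13; maximin = 0.
Column maxima: C1 → 2, C2 → 7; minimax = 2.
0 ≠ 2, so there is no saddle point; optimal play is mixed.
I is strictly dominated by II, so General R never plays it.
IV is strictly dominated by II, so General R never plays it.
On the remaining 2×2 (II, III vs C1, C2):
Let General R play II with probability p. Expected payoff against C1: (-8)p + 2(1−p) = −10p + 2; against C2: 7p + 0(1−p) = 7p.
Setting these equal: −10p + 2 = 7p ⇒ −17p = -2 ⇒ p = 2/17, and the value is (-10)·(2/17) + 2 = 14/17.
For General C: with q = P(C1), equating II's and III's payoffs gives −15q + 7 = 2q ⇒ q = 7/17.

14/17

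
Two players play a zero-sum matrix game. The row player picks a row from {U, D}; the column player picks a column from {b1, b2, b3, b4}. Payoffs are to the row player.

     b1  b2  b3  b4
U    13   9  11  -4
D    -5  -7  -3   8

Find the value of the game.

11/7

Row minima: U → -4, D → -7; maximin = -4.
Column maxima: b1 → 13, b2 → 9, b3 → 11, b4 → 8; minimax = 8.
-4 ≠ 8, so there is no saddle point; optimal play is mixed.
b1 is strictly dominated by b2 (it gives the row player strictly more in every row), so the column player never plays it.
b3 is strictly dominated by b2 (it gives the row player strictly more in every row), so the column player never plays it.
On the remaining 2×2 (U, D vs b2, b4):
Let the row player play U with probability p. Expected payoff against b2: 9p + (-7)(1−p) = 16p − 7; against b4: (-4)p + 8(1−p) = −12p + 8.
Setting these equal: 16p − 7 = −12p + 8 ⇒ 28p = 15 ⇒ p = 15/28, and the value is (16)·(15/28) − 7 = 11/7.
For the column player: with q = P(b2), equating U's and D's payoffs gives 13q − 4 = −15q + 8 ⇒ q = 3/7.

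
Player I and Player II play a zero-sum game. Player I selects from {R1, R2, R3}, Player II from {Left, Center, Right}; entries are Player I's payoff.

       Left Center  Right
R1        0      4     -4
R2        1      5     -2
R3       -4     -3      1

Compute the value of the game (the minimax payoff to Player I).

-7/8

Row minima: R1 → -4, R2 → -2, R3 → -4; maximin = -2.
Column maxima: Left → 1, Center → 5, Right → 1; minimax = 1.
-2 ≠ 1, so there is no saddle point; optimal play is mixed.
R1 is strictly dominated by R2, so Player I never plays it.
Center is strictly dominated by Left (it gives Player I strictly more in every row), so Player II never plays it.
On the remaining 2×2 (R2, R3 vs Left, Right):
Let Player I play R2 with probability p. Expected payoff against Left: 1p + (-4)(1−p) = 5p − 4; against Right: (-2)p + 1(1−p) = −3p + 1.
Setting these equal: 5p − 4 = −3p + 1 ⇒ 8p = 5 ⇒ p = 5/8, and the value is (5)·(5/8) − 4 = -7/8.
For Player II: with q = P(Left), equating R2's and R3's payoffs gives 3q − 2 = −5q + 1 ⇒ q = 3/8.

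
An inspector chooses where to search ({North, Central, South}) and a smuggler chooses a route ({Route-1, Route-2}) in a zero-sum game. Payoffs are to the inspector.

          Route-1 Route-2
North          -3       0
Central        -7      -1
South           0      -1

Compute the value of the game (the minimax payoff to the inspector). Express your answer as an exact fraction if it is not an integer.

Row minima: North → -3, Central → -7, South → -1; maximin = -1.
Column maxima: Route-1 → 0, Route-2 → 0; minimax = 0.
-1 ≠ 0, so there is no saddle point; optimal play is mixed.
Central is strictly dominated by North, so the inspector never plays it.
On the remaining 2×2 (North, South vs Route-1, Route-2):
Let the inspector play North with probability p. Expected payoff against Route-1: (-3)p + 0(1−p) = −3p; against Route-2: 0p + (-1)(1−p) = p − 1.
Setting these equal: −3p = p − 1 ⇒ −4p = -1 ⇒ p = 1/4, and the value is (-3)·(1/4) = -3/4.
For the smuggler: with q = P(Route-1), equating North's and South's payoffs gives −3q = q − 1 ⇒ q = 1/4.

-3/4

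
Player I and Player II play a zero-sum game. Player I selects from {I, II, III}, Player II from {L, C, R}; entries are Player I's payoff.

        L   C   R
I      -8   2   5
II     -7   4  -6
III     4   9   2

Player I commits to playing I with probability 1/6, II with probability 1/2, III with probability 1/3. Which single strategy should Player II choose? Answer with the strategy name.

L

If Player II plays L, Player I's expected payoff is (1/6)·(-8) + (1/2)·(-7) + (1/3)·4 = -7/2.
If Player II plays C, Player I's expected payoff is (1/6)·2 + (1/2)·4 + (1/3)·9 = 16/3.
If Player II plays R, Player I's expected payoff is (1/6)·5 + (1/2)·(-6) + (1/3)·2 = -3/2.
Player II minimizes Player I's payoff; the smallest is -7/2, so the best response is L.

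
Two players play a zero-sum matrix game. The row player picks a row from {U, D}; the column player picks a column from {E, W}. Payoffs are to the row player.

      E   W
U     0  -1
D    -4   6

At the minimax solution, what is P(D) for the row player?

Row minima: U → -1, D → -4; maximin = -1.
Column maxima: E → 0, W → 6; minimax = 0.
-1 ≠ 0, so there is no saddle point; optimal play is mixed.
Let the row player play U with probability p. Expected payoff against E: 0p + (-4)(1−p) = 4p − 4; against W: (-1)p + 6(1−p) = −7p + 6.
Setting these equal: 4p − 4 = −7p + 6 ⇒ 11p = 10 ⇒ p = 10/11, and the value is (4)·(10/11) − 4 = -4/11.
For the column player: with q = P(E), equating U's and D's payoffs gives q − 1 = −10q + 6 ⇒ q = 7/11.

1/11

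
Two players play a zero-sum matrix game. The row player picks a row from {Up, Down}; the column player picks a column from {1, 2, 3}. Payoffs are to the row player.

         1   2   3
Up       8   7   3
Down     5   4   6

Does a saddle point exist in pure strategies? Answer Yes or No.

No

Row minima: Up → 3, Down → 4; maximin = 4.
Column maxima: 1 → 8, 2 → 7, 3 → 6; minimax = 6.
4 ≠ 6, so no pure-strategy equilibrium exists.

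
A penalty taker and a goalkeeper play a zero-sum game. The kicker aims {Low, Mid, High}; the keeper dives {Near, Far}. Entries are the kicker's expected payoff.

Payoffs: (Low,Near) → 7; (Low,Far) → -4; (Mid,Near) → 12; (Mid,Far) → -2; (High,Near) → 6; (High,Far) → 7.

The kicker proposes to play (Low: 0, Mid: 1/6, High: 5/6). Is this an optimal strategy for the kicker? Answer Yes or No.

No

Against Near this mix gives (1/6)·12 + (5/6)·6 = 7.
Against Far this mix gives (1/6)·(-2) + (5/6)·7 = 11/2.
The keeper will play Far, holding the kicker to 11/2. Shifting weight toward the row that does better against Far would raise this floor (the equalizing mix achieves 32/5 against both Far and Near), so the proposed strategy is not optimal.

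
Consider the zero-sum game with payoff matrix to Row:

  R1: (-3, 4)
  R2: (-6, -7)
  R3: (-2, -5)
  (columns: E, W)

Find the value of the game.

Row minima: R1 → -3, R2 → -7, R3 → -5; maximin = -3.
Column maxima: E → -2, W → 4; minimax = -2.
-3 ≠ -2, so there is no saddle point; optimal play is mixed.
R2 is strictly dominated by R1, so Row never plays it.
On the remaining 2×2 (R1, R3 vs E, W):
Let Row play R1 with probability p. Expected payoff against E: (-3)p + (-2)(1−p) = −p − 2; against W: 4p + (-5)(1−p) = 9p − 5.
Setting these equal: −p − 2 = 9p − 5 ⇒ −10p = -3 ⇒ p = 3/10, and the value is (-1)·(3/10) − 2 = -23/10.
For Column: with q = P(E), equating R1's and R3's payoffs gives −7q + 4 = 3q − 5 ⇒ q = 9/10.

-23/10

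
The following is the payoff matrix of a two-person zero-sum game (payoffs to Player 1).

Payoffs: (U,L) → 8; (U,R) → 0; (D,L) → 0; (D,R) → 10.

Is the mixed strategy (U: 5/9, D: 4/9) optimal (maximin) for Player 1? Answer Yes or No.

Against L this mix gives (5/9)·8 + (4/9)·0 = 40/9.
Against R this mix gives (5/9)·0 + (4/9)·10 = 40/9.
All of Player 2's active replies (L, R) yield 40/9, and no column does worse for Player 1. The mix makes Player 2 indifferent and guarantees 40/9, so it is optimal.

Yes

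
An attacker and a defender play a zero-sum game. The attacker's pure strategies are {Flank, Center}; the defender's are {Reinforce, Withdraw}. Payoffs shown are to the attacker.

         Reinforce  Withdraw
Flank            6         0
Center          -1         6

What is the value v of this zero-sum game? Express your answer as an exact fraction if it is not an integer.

Row minima: Flank → 0, Center → -1; maximin = 0.
Column maxima: Reinforce → 6, Withdraw → 6; minimax = 6.
0 ≠ 6, so there is no saddle point; optimal play is mixed.
Let the attacker play Flank with probability p. Expected payoff against Reinforce: 6p + (-1)(1−p) = 7p − 1; against Withdraw: 0p + 6(1−p) = −6p + 6.
Setting these equal: 7p − 1 = −6p + 6 ⇒ 13p = 7 ⇒ p = 7/13, and the value is (7)·(7/13) − 1 = 36/13.
For the defender: with q = P(Reinforce), equating Flank's and Center's payoffs gives 6q = −7q + 6 ⇒ q = 6/13.

36/13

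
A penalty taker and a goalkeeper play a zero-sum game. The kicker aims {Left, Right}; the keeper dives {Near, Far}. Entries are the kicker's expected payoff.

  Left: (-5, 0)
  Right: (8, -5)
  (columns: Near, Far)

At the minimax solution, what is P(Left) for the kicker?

13/18

Row minima: Left → -5, Right → -5; maximin = -5.
Column maxima: Near → 8, Far → 0; minimax = 0.
-5 ≠ 0, so there is no saddle point; optimal play is mixed.
Let the kicker play Left with probability p. Expected payoff against Near: (-5)p + 8(1−p) = −13p + 8; against Far: 0p + (-5)(1−p) = 5p − 5.
Setting these equal: −13p + 8 = 5p − 5 ⇒ −18p = -13 ⇒ p = 13/18, and the value is (-13)·(13/18) + 8 = -25/18.
For the keeper: with q = P(Near), equating Left's and Right's payoffs gives −5q = 13q − 5 ⇒ q = 5/18.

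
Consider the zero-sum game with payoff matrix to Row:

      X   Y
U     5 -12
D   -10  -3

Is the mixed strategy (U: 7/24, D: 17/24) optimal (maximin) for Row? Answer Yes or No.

Against X this mix gives (7/24)·5 + (17/24)·(-10) = -45/8.
Against Y this mix gives (7/24)·(-12) + (17/24)·(-3) = -45/8.
All of Column's active replies (X, Y) yield -45/8, and no column does worse for Row. The mix makes Column indifferent and guarantees -45/8, so it is optimal.

Yes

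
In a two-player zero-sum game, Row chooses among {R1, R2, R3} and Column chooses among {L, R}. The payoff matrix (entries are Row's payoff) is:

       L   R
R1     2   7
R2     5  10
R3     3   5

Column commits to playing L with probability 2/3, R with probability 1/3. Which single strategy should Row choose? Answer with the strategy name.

R2

Expected payoff of R1: (2/3)·2 + (1/3)·7 = 11/3.
Expected payoff of R2: (2/3)·5 + (1/3)·10 = 20/3.
Expected payoff of R3: (2/3)·3 + (1/3)·5 = 11/3.
The largest is 20/3, so Row's best response is R2.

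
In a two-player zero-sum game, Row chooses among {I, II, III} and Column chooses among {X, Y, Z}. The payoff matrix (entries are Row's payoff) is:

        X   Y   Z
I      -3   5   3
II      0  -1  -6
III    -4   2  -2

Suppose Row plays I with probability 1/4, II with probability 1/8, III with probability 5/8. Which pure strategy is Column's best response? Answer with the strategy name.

X

If Column plays X, Row's expected payoff is (1/4)·(-3) + (1/8)·0 + (5/8)·(-4) = -13/4.
If Column plays Y, Row's expected payoff is (1/4)·5 + (1/8)·(-1) + (5/8)·2 = 19/8.
If Column plays Z, Row's expected payoff is (1/4)·3 + (1/8)·(-6) + (5/8)·(-2) = -5/4.
Column minimizes Row's payoff; the smallest is -13/4, so the best response is X.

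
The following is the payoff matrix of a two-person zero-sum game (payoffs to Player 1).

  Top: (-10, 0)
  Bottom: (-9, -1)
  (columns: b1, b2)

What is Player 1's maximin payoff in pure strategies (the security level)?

-9

Row minima: Top → -10, Bottom → -9.
The best of these is -9.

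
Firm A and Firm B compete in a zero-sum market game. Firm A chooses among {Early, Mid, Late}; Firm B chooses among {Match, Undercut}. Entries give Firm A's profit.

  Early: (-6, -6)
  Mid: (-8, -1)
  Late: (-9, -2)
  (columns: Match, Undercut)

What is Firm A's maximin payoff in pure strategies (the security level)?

-6

Row minima: Early → -6, Mid → -8, Late → -9.
The best of these is -6.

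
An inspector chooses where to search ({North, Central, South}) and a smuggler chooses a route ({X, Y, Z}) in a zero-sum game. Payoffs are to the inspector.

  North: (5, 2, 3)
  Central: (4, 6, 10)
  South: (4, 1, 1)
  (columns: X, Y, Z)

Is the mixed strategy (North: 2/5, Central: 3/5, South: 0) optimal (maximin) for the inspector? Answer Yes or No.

Against X this mix gives (2/5)·5 + (3/5)·4 = 22/5.
Against Y this mix gives (2/5)·2 + (3/5)·6 = 22/5.
Against Z this mix gives (2/5)·3 + (3/5)·10 = 36/5.
All of the smuggler's active replies (X, Y) yield 22/5, and no column does worse for the inspector. The mix makes the smuggler indifferent and guarantees 22/5, so it is optimal.

Yes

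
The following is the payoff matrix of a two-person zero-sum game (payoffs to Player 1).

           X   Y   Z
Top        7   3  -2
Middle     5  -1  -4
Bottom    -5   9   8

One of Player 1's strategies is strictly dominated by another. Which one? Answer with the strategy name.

Top gives a strictly higher payoff than Middle against every column: 7 > 5, 3 > -1, -2 > -4.
So Middle is strictly dominated and Player 1 never plays it.

Middle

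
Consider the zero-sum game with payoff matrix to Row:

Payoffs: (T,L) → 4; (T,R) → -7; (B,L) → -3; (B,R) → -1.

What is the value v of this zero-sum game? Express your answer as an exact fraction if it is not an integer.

Row minima: T → -7, B → -3; maximin = -3.
Column maxima: L → 4, R → -1; minimax = -1.
-3 ≠ -1, so there is no saddle point; optimal play is mixed.
Let Row play T with probability p. Expected payoff against L: 4p + (-3)(1−p) = 7p − 3; against R: (-7)p + (-1)(1−p) = −6p − 1.
Setting these equal: 7p − 3 = −6p − 1 ⇒ 13p = 2 ⇒ p = 2/13, and the value is (7)·(2/13) − 3 = -25/13.
For Column: with q = P(L), equating T's and B's payoffs gives 11q − 7 = −2q − 1 ⇒ q = 6/13.

-25/13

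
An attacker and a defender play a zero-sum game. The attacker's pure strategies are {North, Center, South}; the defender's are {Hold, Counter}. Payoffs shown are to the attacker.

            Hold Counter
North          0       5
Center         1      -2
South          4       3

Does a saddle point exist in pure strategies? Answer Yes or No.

Row minima: North → 0, Center → -2, South → 3; maximin = 3.
Column maxima: Hold → 4, Counter → 5; minimax = 4.
3 ≠ 4, so no pure-strategy equilibrium exists.

No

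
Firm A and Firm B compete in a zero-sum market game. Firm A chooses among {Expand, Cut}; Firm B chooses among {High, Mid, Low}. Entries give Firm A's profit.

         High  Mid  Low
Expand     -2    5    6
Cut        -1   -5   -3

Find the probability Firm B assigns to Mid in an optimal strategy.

Row minima: Expand → -2, Cut → -5; maximin = -2.
Column maxima: High → -1, Mid → 5, Low → 6; minimax = -1.
-2 ≠ -1, so there is no saddle point; optimal play is mixed.
Low is strictly dominated by Mid (it gives Firm A strictly more in every row), so Firm B never plays it.
On the remaining 2×2 (Expand, Cut vs High, Mid):
Let Firm A play Expand with probability p. Expected payoff against High: (-2)p + (-1)(1−p) = −p − 1; against Mid: 5p + (-5)(1−p) = 10p − 5.
Setting these equal: −p − 1 = 10p − 5 ⇒ −11p = -4 ⇒ p = 4/11, and the value is (-1)·(4/11) − 1 = -15/11.
For Firm B: with q = P(High), equating Expand's and Cut's payoffs gives −7q + 5 = 4q − 5 ⇒ q = 10/11.

1/11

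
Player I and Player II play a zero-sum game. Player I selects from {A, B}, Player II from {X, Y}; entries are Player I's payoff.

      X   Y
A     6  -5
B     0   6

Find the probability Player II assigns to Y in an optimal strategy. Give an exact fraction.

Row minima: A → -5, B → 0; maximin = 0.
Column maxima: X → 6, Y → 6; minimax = 6.
0 ≠ 6, so there is no saddle point; optimal play is mixed.
Let Player I play A with probability p. Expected payoff against X: 6p + 0(1−p) = 6p; against Y: (-5)p + 6(1−p) = −11p + 6.
Setting these equal: 6p = −11p + 6 ⇒ 17p = 6 ⇒ p = 6/17, and the value is (6)·(6/17) = 36/17.
For Player II: with q = P(X), equating A's and B's payoffs gives 11q − 5 = −6q + 6 ⇒ q = 11/17.

6/17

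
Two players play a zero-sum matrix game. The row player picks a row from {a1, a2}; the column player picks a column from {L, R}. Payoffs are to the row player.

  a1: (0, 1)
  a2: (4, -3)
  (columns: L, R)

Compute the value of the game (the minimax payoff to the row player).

Row minima: a1 → 0, a2 → -3; maximin = 0.
Column maxima: L → 4, R → 1; minimax = 1.
0 ≠ 1, so there is no saddle point; optimal play is mixed.
Let the row player play a1 with probability p. Expected payoff against L: 0p + 4(1−p) = −4p + 4; against R: 1p + (-3)(1−p) = 4p − 3.
Setting these equal: −4p + 4 = 4p − 3 ⇒ −8p = -7 ⇒ p = 7/8, and the value is (-4)·(7/8) + 4 = 1/2.
For the column player: with q = P(L), equating a1's and a2's payoffs gives −q + 1 = 7q − 3 ⇒ q = 1/2.

1/2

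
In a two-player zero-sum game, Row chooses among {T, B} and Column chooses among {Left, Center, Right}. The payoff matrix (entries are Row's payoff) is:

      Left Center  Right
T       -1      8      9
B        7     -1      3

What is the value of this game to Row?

55/17

Row minima: T → -1, B → -1; maximin = -1.
Column maxima: Left → 7, Center → 8, Right → 9; minimax = 7.
-1 ≠ 7, so there is no saddle point; optimal play is mixed.
Right is strictly dominated by Center (it gives Row strictly more in every row), so Column never plays it.
On the remaining 2×2 (T, B vs Left, Center):
Let Row play T with probability p. Expected payoff against Left: (-1)p + 7(1−p) = −8p + 7; against Center: 8p + (-1)(1−p) = 9p − 1.
Setting these equal: −8p + 7 = 9p − 1 ⇒ −17p = -8 ⇒ p = 8/17, and the value is (-8)·(8/17) + 7 = 55/17.
For Column: with q = P(Left), equating T's and B's payoffs gives −9q + 8 = 8q − 1 ⇒ q = 9/17.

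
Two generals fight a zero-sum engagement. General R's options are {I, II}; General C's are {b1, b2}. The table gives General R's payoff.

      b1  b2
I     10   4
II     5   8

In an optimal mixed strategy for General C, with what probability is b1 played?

Row minima: I → 4, II → 5; maximin = 5.
Column maxima: b1 → 10, b2 → 8; minimax = 8.
5 ≠ 8, so there is no saddle point; optimal play is mixed.
Let General R play I with probability p. Expected payoff against b1: 10p + 5(1−p) = 5p + 5; against b2: 4p + 8(1−p) = −4p + 8.
Setting these equal: 5p + 5 = −4p + 8 ⇒ 9p = 3 ⇒ p = 1/3, and the value is (5)·(1/3) + 5 = 20/3.
For General C: with q = P(b1), equating I's and II's payoffs gives 6q + 4 = −3q + 8 ⇒ q = 4/9.

4/9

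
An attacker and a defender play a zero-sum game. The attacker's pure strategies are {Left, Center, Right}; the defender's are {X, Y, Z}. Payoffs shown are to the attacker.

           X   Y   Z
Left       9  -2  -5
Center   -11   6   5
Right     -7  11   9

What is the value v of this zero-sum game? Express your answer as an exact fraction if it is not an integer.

23/15

Row minima: Left → -5, Center → -11, Right → -7; maximin = -5.
Column maxima: X → 9, Y → 11, Z → 9; minimax = 9.
-5 ≠ 9, so there is no saddle point; optimal play is mixed.
Center is strictly dominated by Right, so the attacker never plays it.
Y is strictly dominated by Z (it gives the attacker strictly more in every row), so the defender never plays it.
On the remaining 2×2 (Left, Right vs X, Z):
Let the attacker play Left with probability p. Expected payoff against X: 9p + (-7)(1−p) = 16p − 7; against Z: (-5)p + 9(1−p) = −14p + 9.
Setting these equal: 16p − 7 = −14p + 9 ⇒ 30p = 16 ⇒ p = 8/15, and the value is (16)·(8/15) − 7 = 23/15.
For the defender: with q = P(X), equating Left's and Right's payoffs gives 14q − 5 = −16q + 9 ⇒ q = 7/15.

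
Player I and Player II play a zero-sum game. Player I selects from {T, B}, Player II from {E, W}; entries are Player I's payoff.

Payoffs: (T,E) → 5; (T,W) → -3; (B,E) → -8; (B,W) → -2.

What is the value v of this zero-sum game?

Row minima: T → -3, B → -8; maximin = -3.
Column maxima: E → 5, W → -2; minimax = -2.
-3 ≠ -2, so there is no saddle point; optimal play is mixed.
Let Player I play T with probability p. Expected payoff against E: 5p + (-8)(1−p) = 13p − 8; against W: (-3)p + (-2)(1−p) = −p − 2.
Setting these equal: 13p − 8 = −p − 2 ⇒ 14p = 6 ⇒ p = 3/7, and the value is (13)·(3/7) − 8 = -17/7.
For Player II: with q = P(E), equating T's and B's payoffs gives 8q − 3 = −6q − 2 ⇒ q = 1/14.

-17/7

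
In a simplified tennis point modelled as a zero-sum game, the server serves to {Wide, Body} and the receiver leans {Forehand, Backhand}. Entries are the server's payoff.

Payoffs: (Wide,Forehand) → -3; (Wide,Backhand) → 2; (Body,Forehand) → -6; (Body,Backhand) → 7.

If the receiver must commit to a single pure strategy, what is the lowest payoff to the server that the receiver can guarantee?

Column maxima: Forehand → -3, Backhand → 7.
The smallest of these is -3.

-3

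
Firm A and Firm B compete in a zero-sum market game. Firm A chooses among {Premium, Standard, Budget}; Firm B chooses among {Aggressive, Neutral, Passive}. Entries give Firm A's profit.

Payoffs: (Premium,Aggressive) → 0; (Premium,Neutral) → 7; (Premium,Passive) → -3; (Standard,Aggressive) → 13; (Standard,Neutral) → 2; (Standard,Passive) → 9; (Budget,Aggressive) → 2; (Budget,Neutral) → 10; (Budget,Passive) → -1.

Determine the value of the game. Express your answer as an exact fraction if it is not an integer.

46/9

Row minima: Premium → -3, Standard → 2, Budget → -1; maximin = 2.
Column maxima: Aggressive → 13, Neutral → 10, Passive → 9; minimax = 9.
2 ≠ 9, so there is no saddle point; optimal play is mixed.
Premium is strictly dominated by Budget, so Firm A never plays it.
Aggressive is strictly dominated by Passive (it gives Firm A strictly more in every row), so Firm B never plays it.
On the remaining 2×2 (Standard, Budget vs Neutral, Passive):
Let Firm A play Standard with probability p. Expected payoff against Neutral: 2p + 10(1−p) = −8p + 10; against Passive: 9p + (-1)(1−p) = 10p − 1.
Setting these equal: −8p + 10 = 10p − 1 ⇒ −18p = -11 ⇒ p = 11/18, and the value is (-8)·(11/18) + 10 = 46/9.
For Firm B: with q = P(Neutral), equating Standard's and Budget's payoffs gives −7q + 9 = 11q − 1 ⇒ q = 5/9.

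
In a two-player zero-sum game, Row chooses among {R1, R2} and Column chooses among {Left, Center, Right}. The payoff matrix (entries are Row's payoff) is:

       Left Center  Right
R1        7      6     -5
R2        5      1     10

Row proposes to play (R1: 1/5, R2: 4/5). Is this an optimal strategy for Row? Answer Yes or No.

No

Against Left this mix gives (1/5)·7 + (4/5)·5 = 27/5.
Against Center this mix gives (1/5)·6 + (4/5)·1 = 2.
Against Right this mix gives (1/5)·(-5) + (4/5)·10 = 7.
Column will play Center, holding Row to 2. Shifting weight toward the row that does better against Center would raise this floor (the equalizing mix achieves 13/4 against both Center and Right), so the proposed strategy is not optimal.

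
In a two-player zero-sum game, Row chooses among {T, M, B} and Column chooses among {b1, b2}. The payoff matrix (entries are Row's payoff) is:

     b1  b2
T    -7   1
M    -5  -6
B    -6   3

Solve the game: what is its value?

-51/10

Row minima: T → -7, M → -6, B → -6; maximin = -6.
Column maxima: b1 → -5, b2 → 3; minimax = -5.
-6 ≠ -5, so there is no saddle point; optimal play is mixed.
T is strictly dominated by B, so Row never plays it.
On the remaining 2×2 (M, B vs b1, b2):
Let Row play M with probability p. Expected payoff against b1: (-5)p + (-6)(1−p) = p − 6; against b2: (-6)p + 3(1−p) = −9p + 3.
Setting these equal: p − 6 = −9p + 3 ⇒ 10p = 9 ⇒ p = 9/10, and the value is (1)·(9/10) − 6 = -51/10.
For Column: with q = P(b1), equating M's and B's payoffs gives q − 6 = −9q + 3 ⇒ q = 9/10.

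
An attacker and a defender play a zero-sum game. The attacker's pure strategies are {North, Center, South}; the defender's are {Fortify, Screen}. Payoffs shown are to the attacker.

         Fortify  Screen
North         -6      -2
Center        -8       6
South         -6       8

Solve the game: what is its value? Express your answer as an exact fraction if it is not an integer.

Row minima: North → -6, Center → -8, South → -6; maximin = -6.
Column maxima: Fortify → -6, Screen → 8; minimax = -6.
Since maximin = minimax = -6, there is a saddle point and the value is -6.

-6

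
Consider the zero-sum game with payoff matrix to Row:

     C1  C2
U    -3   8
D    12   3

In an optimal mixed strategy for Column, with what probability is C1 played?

1/4

Row minima: U → -3, D → 3; maximin = 3.
Column maxima: C1 → 12, C2 → 8; minimax = 8.
3 ≠ 8, so there is no saddle point; optimal play is mixed.
Let Row play U with probability p. Expected payoff against C1: (-3)p + 12(1−p) = −15p + 12; against C2: 8p + 3(1−p) = 5p + 3.
Setting these equal: −15p + 12 = 5p + 3 ⇒ −20p = -9 ⇒ p = 9/20, and the value is (-15)·(9/20) + 12 = 21/4.
For Column: with q = P(C1), equating U's and D's payoffs gives −11q + 8 = 9q + 3 ⇒ q = 1/4.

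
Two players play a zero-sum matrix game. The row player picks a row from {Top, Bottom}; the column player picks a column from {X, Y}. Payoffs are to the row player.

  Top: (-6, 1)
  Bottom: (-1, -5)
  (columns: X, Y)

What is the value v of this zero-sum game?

-31/11

Row minima: Top → -6, Bottom → -5; maximin = -5.
Column maxima: X → -1, Y → 1; minimax = -1.
-5 ≠ -1, so there is no saddle point; optimal play is mixed.
Let the row player play Top with probability p. Expected payoff against X: (-6)p + (-1)(1−p) = −5p − 1; against Y: 1p + (-5)(1−p) = 6p − 5.
Setting these equal: −5p − 1 = 6p − 5 ⇒ −11p = -4 ⇒ p = 4/11, and the value is (-5)·(4/11) − 1 = -31/11.
For the column player: with q = P(X), equating Top's and Bottom's payoffs gives −7q + 1 = 4q − 5 ⇒ q = 6/11.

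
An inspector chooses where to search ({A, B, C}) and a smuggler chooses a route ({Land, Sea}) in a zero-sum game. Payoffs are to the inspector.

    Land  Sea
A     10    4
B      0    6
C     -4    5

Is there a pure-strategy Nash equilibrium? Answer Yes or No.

Row minima: A → 4, B → 0, C → -4; maximin = 4.
Column maxima: Land → 10, Sea → 6; minimax = 6.
4 ≠ 6, so no pure-strategy equilibrium exists.

No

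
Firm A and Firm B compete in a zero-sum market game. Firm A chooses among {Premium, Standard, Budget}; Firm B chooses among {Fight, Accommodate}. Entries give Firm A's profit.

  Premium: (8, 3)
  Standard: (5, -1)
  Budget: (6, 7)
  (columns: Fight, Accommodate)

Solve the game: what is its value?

Row minima: Premium → 3, Standard → -1, Budget → 6; maximin = 6.
Column maxima: Fight → 8, Accommodate → 7; minimax = 7.
6 ≠ 7, so there is no saddle point; optimal play is mixed.
Standard is strictly dominated by Premium, so Firm A never plays it.
On the remaining 2×2 (Premium, Budget vs Fight, Accommodate):
Let Firm A play Premium with probability p. Expected payoff against Fight: 8p + 6(1−p) = 2p + 6; against Accommodate: 3p + 7(1−p) = −4p + 7.
Setting these equal: 2p + 6 = −4p + 7 ⇒ 6p = 1 ⇒ p = 1/6, and the value is (2)·(1/6) + 6 = 19/3.
For Firm B: with q = P(Fight), equating Premium's and Budget's payoffs gives 5q + 3 = −q + 7 ⇒ q = 2/3.

19/3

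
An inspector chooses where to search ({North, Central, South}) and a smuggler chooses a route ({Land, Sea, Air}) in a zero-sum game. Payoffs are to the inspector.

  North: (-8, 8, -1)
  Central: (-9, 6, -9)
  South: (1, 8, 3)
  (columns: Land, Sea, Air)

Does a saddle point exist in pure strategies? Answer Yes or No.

Yes

Row minima: North → -8, Central → -9, South → 1; maximin = 1.
Column maxima: Land → 1, Sea → 8, Air → 3; minimax = 1.
maximin = minimax = 1, so a saddle point exists.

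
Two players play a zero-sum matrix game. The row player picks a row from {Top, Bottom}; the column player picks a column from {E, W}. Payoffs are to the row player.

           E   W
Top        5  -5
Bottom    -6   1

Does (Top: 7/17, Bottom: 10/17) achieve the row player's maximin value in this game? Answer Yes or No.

Yes

Against E this mix gives (7/17)·5 + (10/17)·(-6) = -25/17.
Against W this mix gives (7/17)·(-5) + (10/17)·1 = -25/17.
All of the column player's active replies (E, W) yield -25/17, and no column does worse for the row player. The mix makes the column player indifferent and guarantees -25/17, so it is optimal.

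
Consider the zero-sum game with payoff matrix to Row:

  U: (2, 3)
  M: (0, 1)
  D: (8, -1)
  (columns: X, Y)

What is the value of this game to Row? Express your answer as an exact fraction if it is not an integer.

Row minima: U → 2, M → 0, D → -1; maximin = 2.
Column maxima: X → 8, Y → 3; minimax = 3.
2 ≠ 3, so there is no saddle point; optimal play is mixed.
M is strictly dominated by U, so Row never plays it.
On the remaining 2×2 (U, D vs X, Y):
Let Row play U with probability p. Expected payoff against X: 2p + 8(1−p) = −6p + 8; against Y: 3p + (-1)(1−p) = 4p − 1.
Setting these equal: −6p + 8 = 4p − 1 ⇒ −10p = -9 ⇒ p = 9/10, and the value is (-6)·(9/10) + 8 = 13/5.
For Column: with q = P(X), equating U's and D's payoffs gives −q + 3 = 9q − 1 ⇒ q = 2/5.

13/5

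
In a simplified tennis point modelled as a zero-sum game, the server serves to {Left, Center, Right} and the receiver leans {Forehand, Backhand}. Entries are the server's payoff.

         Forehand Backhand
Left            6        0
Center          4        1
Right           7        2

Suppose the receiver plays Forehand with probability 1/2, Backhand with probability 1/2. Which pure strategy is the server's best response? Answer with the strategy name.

Right

Expected payoff of Left: (1/2)·6 + (1/2)·0 = 3.
Expected payoff of Center: (1/2)·4 + (1/2)·1 = 5/2.
Expected payoff of Right: (1/2)·7 + (1/2)·2 = 9/2.
The largest is 9/2, so the server's best response is Right.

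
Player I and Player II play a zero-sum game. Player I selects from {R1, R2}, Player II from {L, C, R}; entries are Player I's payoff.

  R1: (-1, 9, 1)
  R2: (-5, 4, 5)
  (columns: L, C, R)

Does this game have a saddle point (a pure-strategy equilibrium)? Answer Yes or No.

Yes

Row minima: R1 → -1, R2 → -5; maximin = -1.
Column maxima: L → -1, C → 9, R → 5; minimax = -1.
maximin = minimax = -1, so a saddle point exists.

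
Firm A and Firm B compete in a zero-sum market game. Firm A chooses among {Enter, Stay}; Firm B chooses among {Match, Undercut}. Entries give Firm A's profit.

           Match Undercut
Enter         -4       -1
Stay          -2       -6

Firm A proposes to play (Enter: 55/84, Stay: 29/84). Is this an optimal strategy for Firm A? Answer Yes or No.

No

Against Match this mix gives (55/84)·(-4) + (29/84)·(-2) = -139/42.
Against Undercut this mix gives (55/84)·(-1) + (29/84)·(-6) = -229/84.
Firm B will play Match, holding Firm A to -139/42. Shifting weight toward the row that does better against Match would raise this floor (the equalizing mix achieves -22/7 against both Match and Undercut), so the proposed strategy is not optimal.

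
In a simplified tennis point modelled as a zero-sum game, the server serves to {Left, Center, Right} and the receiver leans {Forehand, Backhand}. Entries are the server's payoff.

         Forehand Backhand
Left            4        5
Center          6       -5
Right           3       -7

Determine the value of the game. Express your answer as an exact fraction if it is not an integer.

Row minima: Left → 4, Center → -5, Right → -7; maximin = 4.
Column maxima: Forehand → 6, Backhand → 5; minimax = 5.
4 ≠ 5, so there is no saddle point; optimal play is mixed.
Right is strictly dominated by Left, so the server never plays it.
On the remaining 2×2 (Left, Center vs Forehand, Backhand):
Let the server play Left with probability p. Expected payoff against Forehand: 4p + 6(1−p) = −2p + 6; against Backhand: 5p + (-5)(1−p) = 10p − 5.
Setting these equal: −2p + 6 = 10p − 5 ⇒ −12p = -11 ⇒ p = 11/12, and the value is (-2)·(11/12) + 6 = 25/6.
For the receiver: with q = P(Forehand), equating Left's and Center's payoffs gives −q + 5 = 11q − 5 ⇒ q = 5/6.

25/6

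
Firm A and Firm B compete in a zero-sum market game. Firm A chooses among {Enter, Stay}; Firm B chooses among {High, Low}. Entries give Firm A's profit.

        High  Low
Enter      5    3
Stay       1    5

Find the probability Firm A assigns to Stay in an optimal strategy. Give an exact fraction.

1/3

Row minima: Enter → 3, Stay → 1; maximin = 3.
Column maxima: High → 5, Low → 5; minimax = 5.
3 ≠ 5, so there is no saddle point; optimal play is mixed.
Let Firm A play Enter with probability p. Expected payoff against High: 5p + 1(1−p) = 4p + 1; against Low: 3p + 5(1−p) = −2p + 5.
Setting these equal: 4p + 1 = −2p + 5 ⇒ 6p = 4 ⇒ p = 2/3, and the value is (4)·(2/3) + 1 = 11/3.
For Firm B: with q = P(High), equating Enter's and Stay's payoffs gives 2q + 3 = −4q + 5 ⇒ q = 1/3.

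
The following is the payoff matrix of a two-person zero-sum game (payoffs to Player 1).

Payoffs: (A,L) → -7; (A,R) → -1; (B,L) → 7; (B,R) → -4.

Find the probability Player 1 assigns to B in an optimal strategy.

6/17

Row minima: A → -7, B → -4; maximin = -4.
Column maxima: L → 7, R → -1; minimax = -1.
-4 ≠ -1, so there is no saddle point; optimal play is mixed.
Let Player 1 play A with probability p. Expected payoff against L: (-7)p + 7(1−p) = −14p + 7; against R: (-1)p + (-4)(1−p) = 3p − 4.
Setting these equal: −14p + 7 = 3p − 4 ⇒ −17p = -11 ⇒ p = 11/17, and the value is (-14)·(11/17) + 7 = -35/17.
For Player 2: with q = P(L), equating A's and B's payoffs gives −6q − 1 = 11q − 4 ⇒ q = 3/17.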